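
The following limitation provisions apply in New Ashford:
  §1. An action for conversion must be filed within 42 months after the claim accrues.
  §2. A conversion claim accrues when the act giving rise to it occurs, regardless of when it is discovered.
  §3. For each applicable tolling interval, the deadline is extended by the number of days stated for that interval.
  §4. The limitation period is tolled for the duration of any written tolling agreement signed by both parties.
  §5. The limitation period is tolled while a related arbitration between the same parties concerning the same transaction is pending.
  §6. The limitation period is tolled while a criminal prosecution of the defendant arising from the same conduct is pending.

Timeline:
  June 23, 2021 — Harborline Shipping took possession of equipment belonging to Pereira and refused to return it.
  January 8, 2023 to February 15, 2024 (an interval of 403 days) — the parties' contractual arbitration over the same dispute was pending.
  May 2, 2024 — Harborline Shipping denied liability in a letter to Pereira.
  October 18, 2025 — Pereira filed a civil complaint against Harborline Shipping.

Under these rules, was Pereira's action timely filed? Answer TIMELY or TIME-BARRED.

TIMELY

The limitation period began to run on June 23, 2021.
42 months from June 23, 2021 is December 23, 2024.
The period was tolled for 403 days by the pending related arbitration (January 8, 2023 to February 15, 2024), pushing the deadline to January 30, 2026.
The other events in the timeline have no effect on the limitation period under the stated rules.
The October 18, 2025 filing precedes the January 30, 2026 deadline; the claim is timely.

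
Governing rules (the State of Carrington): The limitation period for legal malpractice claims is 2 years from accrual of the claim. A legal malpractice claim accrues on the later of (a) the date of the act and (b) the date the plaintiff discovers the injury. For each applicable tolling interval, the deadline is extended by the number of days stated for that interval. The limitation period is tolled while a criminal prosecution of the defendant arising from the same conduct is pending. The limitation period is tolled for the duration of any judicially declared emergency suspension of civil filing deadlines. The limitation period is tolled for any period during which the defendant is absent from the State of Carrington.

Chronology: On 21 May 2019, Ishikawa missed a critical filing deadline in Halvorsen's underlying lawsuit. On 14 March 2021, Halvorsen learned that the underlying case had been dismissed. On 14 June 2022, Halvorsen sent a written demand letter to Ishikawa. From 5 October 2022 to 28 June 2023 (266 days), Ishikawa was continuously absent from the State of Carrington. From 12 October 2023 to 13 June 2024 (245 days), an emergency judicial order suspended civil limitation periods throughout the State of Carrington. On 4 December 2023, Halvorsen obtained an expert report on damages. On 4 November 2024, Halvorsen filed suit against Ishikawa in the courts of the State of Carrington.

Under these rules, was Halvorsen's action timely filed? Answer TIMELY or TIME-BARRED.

The claim accrued on 14 March 2021 — the later of the 21 May 2019 act and the 14 March 2021 discovery.
The untolled deadline — 2 years after 14 March 2021 — is 14 March 2023.
The defendant's absence from the jurisdiction from 5 October 2022 to 28 June 2023 tolled the period for 266 days, extending the deadline to 5 December 2023.
The period was tolled for 245 days by the emergency suspension of filing deadlines (12 October 2023 to 13 June 2024), pushing the deadline to 6 August 2024.
None of the other events listed affects the running of the period under the stated rules.
Halvorsen filed on 4 November 2024, after the 6 August 2024 deadline, so the action is time-barred.

TIME-BARRED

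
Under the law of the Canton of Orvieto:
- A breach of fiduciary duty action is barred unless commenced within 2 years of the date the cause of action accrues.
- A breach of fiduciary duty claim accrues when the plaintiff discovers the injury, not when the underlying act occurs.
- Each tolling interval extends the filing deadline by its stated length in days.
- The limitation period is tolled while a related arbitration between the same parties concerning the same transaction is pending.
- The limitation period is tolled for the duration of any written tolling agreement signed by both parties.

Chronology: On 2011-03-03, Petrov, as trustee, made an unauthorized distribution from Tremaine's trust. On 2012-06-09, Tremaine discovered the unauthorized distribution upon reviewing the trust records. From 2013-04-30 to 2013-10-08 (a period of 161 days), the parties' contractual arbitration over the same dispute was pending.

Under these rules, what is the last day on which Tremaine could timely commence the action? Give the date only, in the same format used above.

Accrual is tied to discovery, so the period began on 2012-06-09 rather than on 2011-03-03 when the act occurred.
Adding the 2 years base period to 2012-06-09 gives a deadline of 2014-06-09, before any tolling.
The period was tolled for 161 days by the pending related arbitration (2013-04-30 to 2013-10-08), pushing the deadline to 2014-11-17.

2014-11-17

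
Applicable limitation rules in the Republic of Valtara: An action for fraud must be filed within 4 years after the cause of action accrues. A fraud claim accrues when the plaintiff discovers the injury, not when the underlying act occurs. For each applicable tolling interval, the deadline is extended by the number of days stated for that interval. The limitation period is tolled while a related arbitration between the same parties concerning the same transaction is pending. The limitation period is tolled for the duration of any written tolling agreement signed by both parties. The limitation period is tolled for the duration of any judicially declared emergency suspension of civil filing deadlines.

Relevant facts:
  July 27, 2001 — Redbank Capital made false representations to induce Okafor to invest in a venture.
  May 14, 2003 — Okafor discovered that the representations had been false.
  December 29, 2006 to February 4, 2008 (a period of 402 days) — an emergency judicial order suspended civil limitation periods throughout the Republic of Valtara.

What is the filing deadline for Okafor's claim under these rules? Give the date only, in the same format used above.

June 19, 2008

Accrual is tied to discovery, so the period began on May 14, 2003 rather than on July 27, 2001 when the act occurred.
Adding the 4 years base period to May 14, 2003 gives a deadline of May 14, 2007, before any tolling.
The period was tolled for 402 days by the emergency suspension of filing deadlines (December 29, 2006 to February 4, 2008), pushing the deadline to June 19, 2008.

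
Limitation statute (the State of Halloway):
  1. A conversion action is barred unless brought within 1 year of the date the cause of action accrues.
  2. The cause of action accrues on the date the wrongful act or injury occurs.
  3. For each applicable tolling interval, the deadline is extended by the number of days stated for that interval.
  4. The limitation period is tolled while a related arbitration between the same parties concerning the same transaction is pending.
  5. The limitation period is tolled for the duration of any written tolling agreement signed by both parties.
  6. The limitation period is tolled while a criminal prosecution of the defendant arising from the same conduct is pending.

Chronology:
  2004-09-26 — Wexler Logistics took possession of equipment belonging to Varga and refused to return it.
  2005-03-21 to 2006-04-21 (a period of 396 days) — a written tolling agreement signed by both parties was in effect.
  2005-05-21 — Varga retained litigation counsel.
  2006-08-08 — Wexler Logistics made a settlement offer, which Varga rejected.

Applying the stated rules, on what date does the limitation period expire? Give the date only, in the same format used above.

The limitation period began to run on 2004-09-26.
1 year from 2004-09-26 is 2005-09-26.
The written tolling agreement from 2005-03-21 to 2006-04-21 tolled the period for 396 days, extending the deadline to 2006-10-27.
None of the other events listed affects the running of the period under the stated rules.

2006-10-27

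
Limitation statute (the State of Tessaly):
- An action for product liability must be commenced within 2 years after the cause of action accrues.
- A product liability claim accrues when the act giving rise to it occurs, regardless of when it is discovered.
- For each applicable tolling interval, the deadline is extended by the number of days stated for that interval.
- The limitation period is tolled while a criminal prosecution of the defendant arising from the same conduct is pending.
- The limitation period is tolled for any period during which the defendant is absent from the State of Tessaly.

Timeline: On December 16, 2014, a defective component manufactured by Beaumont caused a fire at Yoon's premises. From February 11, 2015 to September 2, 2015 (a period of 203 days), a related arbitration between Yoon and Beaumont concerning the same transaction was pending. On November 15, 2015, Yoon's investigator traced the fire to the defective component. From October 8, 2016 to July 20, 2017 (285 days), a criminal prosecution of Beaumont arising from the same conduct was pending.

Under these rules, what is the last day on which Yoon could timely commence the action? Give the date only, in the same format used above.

September 27, 2017

The claim accrued on December 16, 2014, when the wrongful act occurred; under the stated occurrence rule the November 15, 2015 discovery does not delay accrual.
Adding the 2 years base period to December 16, 2014 gives a deadline of December 16, 2016, before any tolling.
The pending criminal prosecution from October 8, 2016 to July 20, 2017 tolled the period for 285 days, extending the deadline to September 27, 2017.
Although a pending arbitration ran from February 11, 2015 to September 2, 2015, the stated rules do not make that a tolling event, so it is disregarded.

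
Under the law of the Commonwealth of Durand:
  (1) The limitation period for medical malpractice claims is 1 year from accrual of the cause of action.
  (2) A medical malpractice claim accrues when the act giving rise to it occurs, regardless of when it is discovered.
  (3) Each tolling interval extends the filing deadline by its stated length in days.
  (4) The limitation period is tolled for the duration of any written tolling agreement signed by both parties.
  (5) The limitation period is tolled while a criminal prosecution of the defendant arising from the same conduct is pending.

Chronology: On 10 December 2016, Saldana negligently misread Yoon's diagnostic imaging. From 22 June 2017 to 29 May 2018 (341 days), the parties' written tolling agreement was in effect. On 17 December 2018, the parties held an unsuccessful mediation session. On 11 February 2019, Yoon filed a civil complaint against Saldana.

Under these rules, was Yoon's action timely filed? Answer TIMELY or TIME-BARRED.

The limitation period began to run on 10 December 2016.
Adding the 1 year base period to 10 December 2016 gives a deadline of 10 December 2017, before any tolling.
The period was tolled for 341 days by the written tolling agreement (22 June 2017 to 29 May 2018), pushing the deadline to 16 November 2018.
Nothing else in the chronology tolls or restarts the period.
Yoon filed on 11 February 2019, after the 16 November 2018 deadline, so the action is time-barred.

TIME-BARRED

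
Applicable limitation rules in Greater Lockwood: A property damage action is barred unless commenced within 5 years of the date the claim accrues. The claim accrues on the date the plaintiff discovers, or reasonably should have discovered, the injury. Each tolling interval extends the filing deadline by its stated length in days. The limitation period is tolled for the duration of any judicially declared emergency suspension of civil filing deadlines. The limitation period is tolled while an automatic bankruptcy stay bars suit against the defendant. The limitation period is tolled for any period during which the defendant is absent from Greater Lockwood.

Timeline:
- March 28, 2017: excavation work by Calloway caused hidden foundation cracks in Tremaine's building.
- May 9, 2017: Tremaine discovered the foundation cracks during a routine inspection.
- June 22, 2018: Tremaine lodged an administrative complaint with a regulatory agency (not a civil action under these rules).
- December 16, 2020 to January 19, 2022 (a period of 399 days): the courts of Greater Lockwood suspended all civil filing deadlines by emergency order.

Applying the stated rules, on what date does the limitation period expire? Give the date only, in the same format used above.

June 12, 2023

The claim did not accrue until Tremaine discovered the injury on May 9, 2017; the March 28, 2017 act date does not start the clock under the stated rule.
5 years from May 9, 2017 is May 9, 2022.
The emergency suspension of filing deadlines from December 16, 2020 to January 19, 2022 tolled the period for 399 days, extending the deadline to June 12, 2023.
Nothing else in the chronology tolls or restarts the period.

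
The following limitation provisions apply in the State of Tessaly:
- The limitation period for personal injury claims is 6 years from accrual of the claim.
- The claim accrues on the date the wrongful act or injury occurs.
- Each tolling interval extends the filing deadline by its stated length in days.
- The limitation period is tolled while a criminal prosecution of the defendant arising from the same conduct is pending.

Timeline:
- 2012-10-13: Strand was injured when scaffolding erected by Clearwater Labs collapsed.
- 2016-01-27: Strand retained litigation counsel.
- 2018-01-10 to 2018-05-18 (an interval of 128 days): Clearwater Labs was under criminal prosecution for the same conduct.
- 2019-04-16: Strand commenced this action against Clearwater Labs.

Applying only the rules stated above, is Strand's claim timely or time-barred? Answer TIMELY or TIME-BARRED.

The claim accrued on 2012-10-13, the date of the act.
Adding the 6 years base period to 2012-10-13 gives a deadline of 2018-10-13, before any tolling.
The period was tolled for 128 days by the pending criminal prosecution (2018-01-10 to 2018-05-18), pushing the deadline to 2019-02-18.
None of the other events listed affects the running of the period under the stated rules.
Strand filed on 2019-04-16, after the 2019-02-18 deadline, so the action is time-barred.

TIME-BARRED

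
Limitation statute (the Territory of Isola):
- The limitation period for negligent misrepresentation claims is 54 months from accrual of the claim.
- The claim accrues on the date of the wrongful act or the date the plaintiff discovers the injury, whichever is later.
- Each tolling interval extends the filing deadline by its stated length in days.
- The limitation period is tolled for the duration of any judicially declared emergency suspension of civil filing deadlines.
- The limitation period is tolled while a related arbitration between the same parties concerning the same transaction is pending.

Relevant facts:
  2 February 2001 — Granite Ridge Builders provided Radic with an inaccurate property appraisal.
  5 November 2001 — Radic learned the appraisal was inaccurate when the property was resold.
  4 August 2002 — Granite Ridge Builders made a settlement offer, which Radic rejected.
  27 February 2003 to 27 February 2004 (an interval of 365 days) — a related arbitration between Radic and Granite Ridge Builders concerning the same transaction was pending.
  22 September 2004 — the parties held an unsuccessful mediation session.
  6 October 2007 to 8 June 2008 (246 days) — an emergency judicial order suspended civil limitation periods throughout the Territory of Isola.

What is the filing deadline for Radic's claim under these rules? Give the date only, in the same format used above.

5 May 2007

The claim accrued on 5 November 2001 — the later of the 2 February 2001 act and the 5 November 2001 discovery.
Adding the 54 months base period to 5 November 2001 gives a deadline of 5 May 2006, before any tolling.
The pending related arbitration from 27 February 2003 to 27 February 2004 tolled the period for 365 days, extending the deadline to 5 May 2007.
The emergency suspension of filing deadlines from 6 October 2007 to 8 June 2008 began after the period had already run on 5 May 2007, so it has no tolling effect.
None of the other events listed affects the running of the period under the stated rules.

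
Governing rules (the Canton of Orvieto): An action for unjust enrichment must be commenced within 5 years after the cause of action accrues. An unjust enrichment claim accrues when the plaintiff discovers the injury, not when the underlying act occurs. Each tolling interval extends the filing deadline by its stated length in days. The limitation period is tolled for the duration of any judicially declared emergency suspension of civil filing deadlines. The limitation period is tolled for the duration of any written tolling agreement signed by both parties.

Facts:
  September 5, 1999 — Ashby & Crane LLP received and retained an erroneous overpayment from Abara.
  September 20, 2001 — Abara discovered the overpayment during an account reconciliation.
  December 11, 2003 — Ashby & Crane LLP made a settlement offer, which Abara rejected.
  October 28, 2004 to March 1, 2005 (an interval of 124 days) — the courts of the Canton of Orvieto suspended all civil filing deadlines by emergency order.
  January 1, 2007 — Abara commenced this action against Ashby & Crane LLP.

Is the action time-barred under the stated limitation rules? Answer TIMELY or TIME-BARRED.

Under the discovery rule, the claim accrued on September 20, 2001, when Abara discovered the injury — not on the September 5, 1999 date of the underlying act.
Adding the 5 years base period to September 20, 2001 gives a deadline of September 20, 2006, before any tolling.
The emergency suspension of filing deadlines from October 28, 2004 to March 1, 2005 tolled the period for 124 days, extending the deadline to January 22, 2007.
The other events in the timeline have no effect on the limitation period under the stated rules.
Abara filed on January 1, 2007, before the January 22, 2007 deadline, so the action is timely.

TIMELY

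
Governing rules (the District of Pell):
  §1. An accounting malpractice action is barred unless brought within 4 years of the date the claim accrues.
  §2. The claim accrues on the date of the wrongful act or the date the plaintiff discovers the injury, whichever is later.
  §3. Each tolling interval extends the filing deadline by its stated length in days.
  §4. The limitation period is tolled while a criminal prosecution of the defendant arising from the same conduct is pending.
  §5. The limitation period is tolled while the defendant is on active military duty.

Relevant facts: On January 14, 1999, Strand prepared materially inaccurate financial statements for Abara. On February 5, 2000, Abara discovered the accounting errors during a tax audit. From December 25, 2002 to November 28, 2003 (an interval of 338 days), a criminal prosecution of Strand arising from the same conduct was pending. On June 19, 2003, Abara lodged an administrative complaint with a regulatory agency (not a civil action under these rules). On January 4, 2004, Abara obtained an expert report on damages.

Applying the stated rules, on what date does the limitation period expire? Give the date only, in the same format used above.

January 8, 2005

Because discovery on February 5, 2000 post-dates the January 14, 1999 act, accrual under the later-of rule falls on February 5, 2000.
4 years from February 5, 2000 is February 5, 2004.
Because the pending criminal prosecution ran from December 25, 2002 to November 28, 2003, the deadline is extended by 338 days to January 8, 2005.
The other events in the timeline have no effect on the limitation period under the stated rules.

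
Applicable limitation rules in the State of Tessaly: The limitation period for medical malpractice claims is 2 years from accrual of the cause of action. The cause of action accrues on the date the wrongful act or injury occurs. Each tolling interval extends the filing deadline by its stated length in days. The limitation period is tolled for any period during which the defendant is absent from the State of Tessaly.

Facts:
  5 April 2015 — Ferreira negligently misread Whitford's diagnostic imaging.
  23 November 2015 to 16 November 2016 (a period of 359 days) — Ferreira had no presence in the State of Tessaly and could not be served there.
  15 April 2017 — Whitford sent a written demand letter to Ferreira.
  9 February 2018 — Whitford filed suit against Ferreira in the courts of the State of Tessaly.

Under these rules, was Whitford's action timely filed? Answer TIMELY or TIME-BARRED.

The cause of action accrued on 5 April 2015, the date of the act.
The untolled deadline — 2 years after 5 April 2015 — is 5 April 2017.
Because the defendant's absence from the jurisdiction ran from 23 November 2015 to 16 November 2016, the deadline is extended by 359 days to 30 March 2018.
The other events in the timeline have no effect on the limitation period under the stated rules.
Whitford filed on 9 February 2018, before the 30 March 2018 deadline, so the action is timely.

TIMELY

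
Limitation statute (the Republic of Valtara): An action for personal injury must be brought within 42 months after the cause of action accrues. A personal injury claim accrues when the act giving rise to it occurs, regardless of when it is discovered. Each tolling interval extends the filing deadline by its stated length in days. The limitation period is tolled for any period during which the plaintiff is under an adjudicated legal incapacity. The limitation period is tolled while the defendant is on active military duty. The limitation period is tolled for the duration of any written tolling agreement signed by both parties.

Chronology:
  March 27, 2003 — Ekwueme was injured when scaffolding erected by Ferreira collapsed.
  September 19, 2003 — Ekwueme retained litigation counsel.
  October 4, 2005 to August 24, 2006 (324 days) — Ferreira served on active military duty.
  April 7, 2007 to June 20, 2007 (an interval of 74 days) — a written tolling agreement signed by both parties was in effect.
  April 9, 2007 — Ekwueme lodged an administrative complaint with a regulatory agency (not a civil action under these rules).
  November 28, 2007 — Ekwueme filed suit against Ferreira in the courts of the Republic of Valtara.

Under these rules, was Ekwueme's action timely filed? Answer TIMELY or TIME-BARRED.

The claim accrued on March 27, 2003, when the wrongful act occurred.
42 months from March 27, 2003 is September 27, 2006.
The period was tolled for 324 days by the defendant's active military service (October 4, 2005 to August 24, 2006), pushing the deadline to August 17, 2007.
The written tolling agreement from April 7, 2007 to June 20, 2007 tolled the period for 74 days, extending the deadline to October 30, 2007.
The other events in the timeline have no effect on the limitation period under the stated rules.
The November 28, 2007 filing falls after the October 30, 2007 deadline; the claim is time-barred.

TIME-BARRED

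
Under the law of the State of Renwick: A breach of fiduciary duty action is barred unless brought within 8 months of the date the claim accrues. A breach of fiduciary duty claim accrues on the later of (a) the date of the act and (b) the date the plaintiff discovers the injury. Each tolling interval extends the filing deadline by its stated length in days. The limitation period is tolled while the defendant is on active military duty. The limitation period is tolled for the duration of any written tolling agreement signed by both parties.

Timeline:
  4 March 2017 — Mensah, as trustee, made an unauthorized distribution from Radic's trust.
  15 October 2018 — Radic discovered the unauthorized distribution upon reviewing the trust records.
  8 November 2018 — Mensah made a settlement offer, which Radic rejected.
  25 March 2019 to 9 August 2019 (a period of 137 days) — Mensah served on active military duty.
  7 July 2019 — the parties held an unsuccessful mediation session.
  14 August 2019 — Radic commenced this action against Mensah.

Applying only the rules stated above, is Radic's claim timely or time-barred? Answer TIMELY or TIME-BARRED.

Because discovery on 15 October 2018 post-dates the 4 March 2017 act, accrual under the later-of rule falls on 15 October 2018.
8 months from 15 October 2018 is 15 June 2019.
Because the defendant's active military service ran from 25 March 2019 to 9 August 2019, the deadline is extended by 137 days to 30 October 2019.
The other events in the timeline have no effect on the limitation period under the stated rules.
Filing on 14 August 2019 beat the 30 October 2019 deadline — the action is timely.

TIMELY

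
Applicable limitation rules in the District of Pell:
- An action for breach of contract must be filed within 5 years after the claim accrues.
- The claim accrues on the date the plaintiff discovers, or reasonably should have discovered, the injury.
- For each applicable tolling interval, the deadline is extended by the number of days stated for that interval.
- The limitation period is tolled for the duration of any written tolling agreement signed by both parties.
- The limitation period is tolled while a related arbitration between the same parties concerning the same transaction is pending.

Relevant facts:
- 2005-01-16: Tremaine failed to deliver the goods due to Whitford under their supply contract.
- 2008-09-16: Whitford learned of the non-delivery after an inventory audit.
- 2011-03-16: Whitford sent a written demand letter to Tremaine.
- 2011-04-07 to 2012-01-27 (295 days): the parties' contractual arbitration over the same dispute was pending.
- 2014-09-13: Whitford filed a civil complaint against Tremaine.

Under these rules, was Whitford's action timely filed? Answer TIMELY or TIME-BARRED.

TIME-BARRED

Under the discovery rule, the claim accrued on 2008-09-16, when Whitford discovered the injury — not on the 2005-01-16 date of the underlying act.
The untolled deadline — 5 years after 2008-09-16 — is 2013-09-16.
The pending related arbitration from 2011-04-07 to 2012-01-27 tolled the period for 295 days, extending the deadline to 2014-07-08.
Nothing else in the chronology tolls or restarts the period.
Whitford filed on 2014-09-13, after the 2014-07-08 deadline, so the action is time-barred.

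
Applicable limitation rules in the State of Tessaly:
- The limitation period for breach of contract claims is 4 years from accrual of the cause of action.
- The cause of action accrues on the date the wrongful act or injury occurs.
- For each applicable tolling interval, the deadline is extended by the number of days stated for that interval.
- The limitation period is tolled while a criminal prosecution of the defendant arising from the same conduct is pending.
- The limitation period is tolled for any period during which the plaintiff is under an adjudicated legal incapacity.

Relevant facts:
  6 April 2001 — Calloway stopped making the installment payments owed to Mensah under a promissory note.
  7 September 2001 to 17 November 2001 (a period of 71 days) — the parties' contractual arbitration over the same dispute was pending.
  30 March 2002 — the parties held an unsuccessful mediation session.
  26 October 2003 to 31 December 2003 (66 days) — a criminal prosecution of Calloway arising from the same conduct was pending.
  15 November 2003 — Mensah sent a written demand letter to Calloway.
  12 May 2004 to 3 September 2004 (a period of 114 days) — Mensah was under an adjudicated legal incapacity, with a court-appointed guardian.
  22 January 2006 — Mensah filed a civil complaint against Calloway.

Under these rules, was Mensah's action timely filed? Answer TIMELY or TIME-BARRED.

The cause of action accrued on 6 April 2001, the date of the act.
4 years from 6 April 2001 is 6 April 2005.
The period was tolled for 66 days by the pending criminal prosecution (26 October 2003 to 31 December 2003), pushing the deadline to 11 June 2005.
The period was tolled for 114 days by the plaintiff's legal incapacity (12 May 2004 to 3 September 2004), pushing the deadline to 3 October 2005.
Although a pending arbitration ran from 7 September 2001 to 17 November 2001, the stated rules do not make that a tolling event, so it is disregarded.
None of the other events listed affects the running of the period under the stated rules.
The 22 January 2006 filing falls after the 3 October 2005 deadline; the claim is time-barred.

TIME-BARRED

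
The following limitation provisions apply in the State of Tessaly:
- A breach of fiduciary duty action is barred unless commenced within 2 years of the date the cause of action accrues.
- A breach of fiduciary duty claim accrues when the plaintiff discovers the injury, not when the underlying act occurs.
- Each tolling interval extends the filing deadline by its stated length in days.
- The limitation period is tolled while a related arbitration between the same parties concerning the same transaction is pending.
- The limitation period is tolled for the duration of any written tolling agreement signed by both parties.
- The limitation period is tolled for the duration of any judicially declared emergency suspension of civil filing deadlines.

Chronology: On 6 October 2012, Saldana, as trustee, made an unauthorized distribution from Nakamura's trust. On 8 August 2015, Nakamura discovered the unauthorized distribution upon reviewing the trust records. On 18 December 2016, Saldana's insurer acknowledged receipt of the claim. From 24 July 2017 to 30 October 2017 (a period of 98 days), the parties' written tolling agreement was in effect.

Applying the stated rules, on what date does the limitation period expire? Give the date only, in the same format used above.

14 November 2017

The claim did not accrue until Nakamura discovered the injury on 8 August 2015; the 6 October 2012 act date does not start the clock under the stated rule.
Adding the 2 years base period to 8 August 2015 gives a deadline of 8 August 2017, before any tolling.
Because the written tolling agreement ran from 24 July 2017 to 30 October 2017, the deadline is extended by 98 days to 14 November 2017.
The other events in the timeline have no effect on the limitation period under the stated rules.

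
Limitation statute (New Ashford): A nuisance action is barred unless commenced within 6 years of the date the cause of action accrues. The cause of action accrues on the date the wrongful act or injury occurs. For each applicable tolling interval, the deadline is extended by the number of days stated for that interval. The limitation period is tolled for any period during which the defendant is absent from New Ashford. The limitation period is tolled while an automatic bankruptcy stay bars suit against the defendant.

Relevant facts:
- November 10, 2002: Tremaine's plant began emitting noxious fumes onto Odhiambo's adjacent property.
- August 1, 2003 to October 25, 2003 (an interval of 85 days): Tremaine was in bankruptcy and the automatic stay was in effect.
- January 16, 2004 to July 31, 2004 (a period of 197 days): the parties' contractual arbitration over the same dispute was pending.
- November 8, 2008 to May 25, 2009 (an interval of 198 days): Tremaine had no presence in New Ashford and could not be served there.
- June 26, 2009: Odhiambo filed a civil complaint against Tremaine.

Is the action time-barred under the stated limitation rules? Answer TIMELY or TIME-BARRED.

TIMELY

The limitation period began to run on November 10, 2002.
6 years from November 10, 2002 is November 10, 2008.
Because the automatic bankruptcy stay ran from August 1, 2003 to October 25, 2003, the deadline is extended by 85 days to February 3, 2009.
Because the defendant's absence from the jurisdiction ran from November 8, 2008 to May 25, 2009, the deadline is extended by 198 days to August 20, 2009.
The pending related arbitration from January 16, 2004 to July 31, 2004 does not toll the period, because no stated rule makes a pending arbitration a tolling event.
The June 26, 2009 filing precedes the August 20, 2009 deadline; the claim is timely.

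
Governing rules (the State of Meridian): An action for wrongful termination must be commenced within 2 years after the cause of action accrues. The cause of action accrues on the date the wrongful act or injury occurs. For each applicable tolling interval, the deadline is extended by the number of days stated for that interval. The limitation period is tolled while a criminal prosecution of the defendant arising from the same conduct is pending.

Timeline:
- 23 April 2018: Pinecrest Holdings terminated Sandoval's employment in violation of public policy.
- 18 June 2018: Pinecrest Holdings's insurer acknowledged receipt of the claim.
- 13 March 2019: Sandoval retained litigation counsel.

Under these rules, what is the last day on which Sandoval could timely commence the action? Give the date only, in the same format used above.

23 April 2020

The claim accrued on 23 April 2018, when the wrongful act occurred.
The untolled deadline — 2 years after 23 April 2018 — is 23 April 2020.
The other events in the timeline have no effect on the limitation period under the stated rules.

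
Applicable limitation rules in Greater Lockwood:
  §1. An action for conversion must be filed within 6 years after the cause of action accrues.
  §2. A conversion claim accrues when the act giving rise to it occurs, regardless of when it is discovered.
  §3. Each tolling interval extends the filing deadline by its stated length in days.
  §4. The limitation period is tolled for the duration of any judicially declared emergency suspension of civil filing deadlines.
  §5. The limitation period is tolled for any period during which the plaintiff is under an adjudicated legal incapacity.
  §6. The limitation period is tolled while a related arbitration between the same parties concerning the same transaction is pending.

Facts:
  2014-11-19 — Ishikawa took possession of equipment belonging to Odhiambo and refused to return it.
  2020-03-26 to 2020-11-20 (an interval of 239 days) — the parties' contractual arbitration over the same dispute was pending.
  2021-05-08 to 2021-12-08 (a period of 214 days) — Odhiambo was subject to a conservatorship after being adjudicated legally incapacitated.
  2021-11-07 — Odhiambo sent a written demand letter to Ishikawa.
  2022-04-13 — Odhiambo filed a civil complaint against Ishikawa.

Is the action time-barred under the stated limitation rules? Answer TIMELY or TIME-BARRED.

TIME-BARRED

The cause of action accrued on 2014-11-19, the date of the act.
Adding the 6 years base period to 2014-11-19 gives a deadline of 2020-11-19, before any tolling.
Because the pending related arbitration ran from 2020-03-26 to 2020-11-20, the deadline is extended by 239 days to 2021-07-16.
Because the plaintiff's legal incapacity ran from 2021-05-08 to 2021-12-08, the deadline is extended by 214 days to 2022-02-15.
The other events in the timeline have no effect on the limitation period under the stated rules.
Odhiambo filed on 2022-04-13, after the 2022-02-15 deadline, so the action is time-barred.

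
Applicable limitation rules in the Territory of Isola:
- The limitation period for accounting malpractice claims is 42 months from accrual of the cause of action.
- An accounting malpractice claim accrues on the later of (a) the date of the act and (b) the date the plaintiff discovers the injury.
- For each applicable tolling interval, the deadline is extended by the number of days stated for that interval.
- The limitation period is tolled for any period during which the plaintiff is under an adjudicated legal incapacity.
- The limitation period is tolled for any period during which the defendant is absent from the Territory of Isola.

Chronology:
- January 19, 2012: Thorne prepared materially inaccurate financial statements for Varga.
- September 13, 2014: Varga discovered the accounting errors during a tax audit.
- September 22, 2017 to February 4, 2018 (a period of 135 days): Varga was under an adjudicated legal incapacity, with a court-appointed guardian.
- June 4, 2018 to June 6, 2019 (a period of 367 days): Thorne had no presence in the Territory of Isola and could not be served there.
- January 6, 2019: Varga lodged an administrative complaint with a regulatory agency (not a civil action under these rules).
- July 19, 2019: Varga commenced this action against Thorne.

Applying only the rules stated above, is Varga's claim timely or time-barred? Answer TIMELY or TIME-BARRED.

Taking the later of the act (January 19, 2012) and discovery (September 13, 2014), the claim accrued on September 13, 2014.
42 months from September 13, 2014 is March 13, 2018.
Because the plaintiff's legal incapacity ran from September 22, 2017 to February 4, 2018, the deadline is extended by 135 days to July 26, 2018.
The defendant's absence from the jurisdiction from June 4, 2018 to June 6, 2019 tolled the period for 367 days, extending the deadline to July 28, 2019.
The other events in the timeline have no effect on the limitation period under the stated rules.
Filing on July 19, 2019 beat the July 28, 2019 deadline — the action is timely.

TIMELY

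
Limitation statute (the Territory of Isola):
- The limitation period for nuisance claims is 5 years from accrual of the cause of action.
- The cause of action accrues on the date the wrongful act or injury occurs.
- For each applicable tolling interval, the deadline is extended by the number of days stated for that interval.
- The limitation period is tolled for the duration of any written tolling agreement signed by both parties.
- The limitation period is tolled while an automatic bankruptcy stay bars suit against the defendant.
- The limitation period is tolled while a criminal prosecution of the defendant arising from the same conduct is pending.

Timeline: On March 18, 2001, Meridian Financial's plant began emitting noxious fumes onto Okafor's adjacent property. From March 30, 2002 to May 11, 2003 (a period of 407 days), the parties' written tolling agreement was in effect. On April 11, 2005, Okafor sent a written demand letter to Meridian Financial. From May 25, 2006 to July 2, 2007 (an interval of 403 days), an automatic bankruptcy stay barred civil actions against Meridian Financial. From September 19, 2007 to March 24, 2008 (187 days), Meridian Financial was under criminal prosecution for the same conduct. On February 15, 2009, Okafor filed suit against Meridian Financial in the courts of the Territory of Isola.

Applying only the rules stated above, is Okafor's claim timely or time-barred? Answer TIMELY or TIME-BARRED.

TIME-BARRED

The limitation period began to run on March 18, 2001.
5 years from March 18, 2001 is March 18, 2006.
The written tolling agreement from March 30, 2002 to May 11, 2003 tolled the period for 407 days, extending the deadline to April 29, 2007.
Because the automatic bankruptcy stay ran from May 25, 2006 to July 2, 2007, the deadline is extended by 403 days to June 5, 2008.
The period was tolled for 187 days by the pending criminal prosecution (September 19, 2007 to March 24, 2008), pushing the deadline to December 9, 2008.
Nothing else in the chronology tolls or restarts the period.
Okafor filed on February 15, 2009, after the December 9, 2008 deadline, so the action is time-barred.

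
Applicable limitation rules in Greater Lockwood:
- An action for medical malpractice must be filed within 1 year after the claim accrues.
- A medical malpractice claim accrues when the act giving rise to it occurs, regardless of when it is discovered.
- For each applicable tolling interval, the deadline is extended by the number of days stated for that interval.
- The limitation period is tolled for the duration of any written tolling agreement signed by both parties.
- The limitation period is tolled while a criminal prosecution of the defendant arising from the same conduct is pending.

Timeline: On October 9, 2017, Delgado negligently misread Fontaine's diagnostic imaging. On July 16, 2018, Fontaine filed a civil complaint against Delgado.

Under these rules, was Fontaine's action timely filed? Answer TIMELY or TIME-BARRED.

The claim accrued on October 9, 2017, when the wrongful act occurred.
1 year from October 9, 2017 is October 9, 2018.
Filing on July 16, 2018 beat the October 9, 2018 deadline — the action is timely.

TIMELY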